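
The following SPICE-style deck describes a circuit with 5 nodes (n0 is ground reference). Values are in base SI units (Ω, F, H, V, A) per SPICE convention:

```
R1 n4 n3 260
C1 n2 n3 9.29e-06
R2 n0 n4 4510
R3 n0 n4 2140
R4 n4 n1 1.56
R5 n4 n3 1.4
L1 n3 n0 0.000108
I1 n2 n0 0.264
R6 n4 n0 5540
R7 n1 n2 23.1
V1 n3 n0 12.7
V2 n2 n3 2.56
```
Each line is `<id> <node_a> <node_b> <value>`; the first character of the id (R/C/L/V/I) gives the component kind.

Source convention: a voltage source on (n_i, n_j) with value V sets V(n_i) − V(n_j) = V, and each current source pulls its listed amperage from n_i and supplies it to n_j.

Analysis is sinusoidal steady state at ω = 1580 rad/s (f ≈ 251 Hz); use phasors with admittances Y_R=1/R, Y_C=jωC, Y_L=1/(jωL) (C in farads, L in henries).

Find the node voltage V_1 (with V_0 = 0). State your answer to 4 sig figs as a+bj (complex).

12.98+0.000j V

Element admittances at ω=1580 rad/s:
  Y(R1) = 0.003846+0.000j S between n4,n3
  Y(C1) = 0.000+0.01468j S between n2,n3
  Y(R2) = 0.0002217+0.000j S between n0,n4
  Y(R3) = 0.0004673+0.000j S between n0,n4
  Y(R4) = 0.6410+0.000j S between n4,n1
  Y(R5) = 0.7143+0.000j S between n4,n3
  Y(L1) = 0.000-5.860j S between n3,n0
  I1: injects 0.264 A into n0 (from n2)
  Y(R6) = 0.0001805+0.000j S between n4,n0
  Y(R7) = 0.04329+0.000j S between n1,n2
  V1: constraint V(n3)−V(n0) = 12.7
  V2: constraint V(n2)−V(n3) = 2.56
Assemble and solve the 6×6 MNA system:
  V(n1)=12.98+0.000j  V(n2)=15.26+0.000j  V(n3)=12.70+0.000j  V(n4)=12.82+0.000j
  i(V1)=-0.2751+74.43j  i(V2)=-0.3629-0.03758j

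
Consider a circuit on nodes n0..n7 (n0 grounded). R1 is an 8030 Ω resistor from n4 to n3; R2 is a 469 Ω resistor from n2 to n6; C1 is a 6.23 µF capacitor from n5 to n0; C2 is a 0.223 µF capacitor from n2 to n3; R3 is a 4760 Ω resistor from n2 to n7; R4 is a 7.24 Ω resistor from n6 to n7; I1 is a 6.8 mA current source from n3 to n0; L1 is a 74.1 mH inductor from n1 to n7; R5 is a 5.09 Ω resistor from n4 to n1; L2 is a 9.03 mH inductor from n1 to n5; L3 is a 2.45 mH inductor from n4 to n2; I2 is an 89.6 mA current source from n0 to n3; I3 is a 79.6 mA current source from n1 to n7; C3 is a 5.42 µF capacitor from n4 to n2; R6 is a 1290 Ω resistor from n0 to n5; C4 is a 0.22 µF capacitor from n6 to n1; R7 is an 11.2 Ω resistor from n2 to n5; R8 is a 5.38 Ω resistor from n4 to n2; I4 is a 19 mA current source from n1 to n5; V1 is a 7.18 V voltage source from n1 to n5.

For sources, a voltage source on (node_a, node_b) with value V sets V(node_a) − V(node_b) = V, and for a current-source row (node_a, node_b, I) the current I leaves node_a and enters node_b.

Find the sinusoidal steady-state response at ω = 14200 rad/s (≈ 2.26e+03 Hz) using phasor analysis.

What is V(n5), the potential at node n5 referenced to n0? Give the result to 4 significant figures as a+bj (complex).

Element admittances at ω=14200 rad/s:
  Y(R1) = 0.0001245+0.000j S between n4,n3
  Y(R2) = 0.002132+0.000j S between n2,n6
  Y(C1) = 0.000+0.08847j S between n5,n0
  Y(C2) = 0.000+0.003167j S between n2,n3
  Y(R3) = 0.0002101+0.000j S between n2,n7
  Y(R4) = 0.1381+0.000j S between n6,n7
  I1: injects 0.0068 A into n0 (from n3)
  Y(L1) = 0.000-0.0009504j S between n1,n7
  Y(R5) = 0.1965+0.000j S between n4,n1
  Y(L2) = 0.000-0.007799j S between n1,n5
  Y(L3) = 0.000-0.02874j S between n4,n2
  I2: injects 0.0896 A into n3 (from n0)
  I3: injects 0.0796 A into n7 (from n1)
  Y(C3) = 0.000+0.07696j S between n4,n2
  Y(R6) = 0.0007752+0.000j S between n0,n5
  Y(C4) = 0.000+0.003124j S between n6,n1
  Y(R7) = 0.08929+0.000j S between n2,n5
  Y(R8) = 0.1859+0.000j S between n4,n2
  I4: injects 0.019 A into n5 (from n1)
  V1: constraint V(n1)−V(n5) = 7.18
Assemble and solve the 8×8 MNA system:
  V(n1)=7.188-0.9359j  V(n2)=4.441-0.9355j  V(n3)=5.463-27.10j  V(n4)=5.829-1.119j  V(n5)=0.008201-0.9359j  V(n6)=24.03-16.32j  V(n7)=24.68-16.17j
  i(V1)=-0.3320+0.05596j

0.008201-0.9359j V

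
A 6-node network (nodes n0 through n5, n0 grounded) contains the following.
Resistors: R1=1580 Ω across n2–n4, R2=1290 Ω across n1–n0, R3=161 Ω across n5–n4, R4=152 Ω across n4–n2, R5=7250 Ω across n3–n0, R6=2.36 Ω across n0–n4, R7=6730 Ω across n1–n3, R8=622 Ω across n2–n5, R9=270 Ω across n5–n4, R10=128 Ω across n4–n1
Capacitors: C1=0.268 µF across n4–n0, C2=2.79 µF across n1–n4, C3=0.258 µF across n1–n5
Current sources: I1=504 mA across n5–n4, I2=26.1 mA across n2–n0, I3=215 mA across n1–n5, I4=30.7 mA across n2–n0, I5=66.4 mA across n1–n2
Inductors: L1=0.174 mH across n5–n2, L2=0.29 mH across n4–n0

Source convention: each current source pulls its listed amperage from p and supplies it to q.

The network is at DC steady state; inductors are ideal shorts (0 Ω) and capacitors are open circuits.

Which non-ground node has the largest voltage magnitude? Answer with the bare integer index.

1

Element admittances at DC:
  Y(R1) = 0.0006329 S between n2,n4
  Y(C1) = 0.000 S between n4,n0
  Y(R2) = 0.0007752 S between n1,n0
  I1: injects 0.504 A into n4 (from n5)
  Y(R3) = 0.006211 S between n5,n4
  Y(R4) = 0.006579 S between n4,n2
  L1: short n5↔n2 (DC inductor)
  Y(R5) = 0.0001379 S between n3,n0
  L2: short n4↔n0 (DC inductor)
  Y(C2) = 0.000 S between n1,n4
  Y(R6) = 0.4237 S between n0,n4
  Y(R7) = 0.0001486 S between n1,n3
  Y(C3) = 0.000 S between n1,n5
  Y(R8) = 0.001608 S between n2,n5
  Y(R9) = 0.003704 S between n5,n4
  Y(R10) = 0.007812 S between n4,n1
  I2: injects 0.0261 A into n0 (from n2)
  I3: injects 0.215 A into n5 (from n1)
  I4: injects 0.0307 A into n0 (from n2)
  I5: injects 0.0664 A into n2 (from n1)
Assemble and solve the 7×7 MNA system:
  V(n1)=-32.50  V(n2)=-16.31  V(n3)=-16.85  V(n4)=0.000  V(n5)=-16.31
  i(L1)=-0.1273  i(L2)=-0.02928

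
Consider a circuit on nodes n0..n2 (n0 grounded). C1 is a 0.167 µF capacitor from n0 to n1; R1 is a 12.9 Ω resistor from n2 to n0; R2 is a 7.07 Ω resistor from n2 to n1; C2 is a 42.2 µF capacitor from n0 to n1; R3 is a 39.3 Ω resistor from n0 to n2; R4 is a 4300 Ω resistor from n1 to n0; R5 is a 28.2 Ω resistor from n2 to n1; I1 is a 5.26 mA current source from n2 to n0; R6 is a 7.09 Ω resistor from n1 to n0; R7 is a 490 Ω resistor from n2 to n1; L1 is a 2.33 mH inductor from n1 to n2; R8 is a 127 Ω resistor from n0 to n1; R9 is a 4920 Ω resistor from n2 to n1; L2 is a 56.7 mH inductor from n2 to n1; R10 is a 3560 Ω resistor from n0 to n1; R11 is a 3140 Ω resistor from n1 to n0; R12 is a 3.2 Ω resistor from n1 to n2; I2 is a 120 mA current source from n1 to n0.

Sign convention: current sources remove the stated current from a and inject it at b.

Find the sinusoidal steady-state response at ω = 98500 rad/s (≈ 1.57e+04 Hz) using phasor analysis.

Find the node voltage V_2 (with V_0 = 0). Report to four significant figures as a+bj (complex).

Apply KCL at each of the 2 non-ground nodes and solve the resulting linear system.
Node n1: branches {C1, R2, C2, R4, R5, R6, R7, L1, R8, R9, L2, R10, R11, R12, I2} → V_1 = -0.001670+0.02970j
Node n2: branches {R1, R2, R3, R5, I1, R7, L1, R9, L2, R12} → V_2 = -0.01019+0.02450j

-0.01019+0.02450j V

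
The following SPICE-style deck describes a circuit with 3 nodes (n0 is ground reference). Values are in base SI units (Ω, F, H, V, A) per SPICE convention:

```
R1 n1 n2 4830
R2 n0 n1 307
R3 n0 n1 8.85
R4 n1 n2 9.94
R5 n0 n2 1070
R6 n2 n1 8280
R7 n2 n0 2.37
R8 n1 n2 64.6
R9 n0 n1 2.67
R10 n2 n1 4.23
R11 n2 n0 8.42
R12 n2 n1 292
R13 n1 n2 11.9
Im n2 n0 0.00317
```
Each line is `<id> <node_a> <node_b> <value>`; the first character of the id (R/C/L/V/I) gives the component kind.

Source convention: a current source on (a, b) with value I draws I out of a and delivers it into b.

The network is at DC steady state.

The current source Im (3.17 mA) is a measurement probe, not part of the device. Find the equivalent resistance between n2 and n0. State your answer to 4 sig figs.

R_eq = 1.292 Ω

MNA unknowns: 2 node voltages V₁..V_2
R1: Y=0.0002070 on G[1,2]
R2: Y=0.003257 on G[0,1]
R3: Y=0.1130 on G[0,1]
R4: Y=0.1006 on G[1,2]
R5: Y=0.0009346 on G[0,2]
R6: Y=0.0001208 on G[2,1]
R7: Y=0.4219 on G[2,0]
R8: Y=0.01548 on G[1,2]
R9: Y=0.3745 on G[0,1]
R10: Y=0.2364 on G[2,1]
R11: Y=0.1188 on G[2,0]
R12: Y=0.003425 on G[2,1]
R13: Y=0.08403 on G[1,2]
Im: z[2]−=0.00317, z[0]+=0.00317
solve → V1=-0.001937, V2=-0.004097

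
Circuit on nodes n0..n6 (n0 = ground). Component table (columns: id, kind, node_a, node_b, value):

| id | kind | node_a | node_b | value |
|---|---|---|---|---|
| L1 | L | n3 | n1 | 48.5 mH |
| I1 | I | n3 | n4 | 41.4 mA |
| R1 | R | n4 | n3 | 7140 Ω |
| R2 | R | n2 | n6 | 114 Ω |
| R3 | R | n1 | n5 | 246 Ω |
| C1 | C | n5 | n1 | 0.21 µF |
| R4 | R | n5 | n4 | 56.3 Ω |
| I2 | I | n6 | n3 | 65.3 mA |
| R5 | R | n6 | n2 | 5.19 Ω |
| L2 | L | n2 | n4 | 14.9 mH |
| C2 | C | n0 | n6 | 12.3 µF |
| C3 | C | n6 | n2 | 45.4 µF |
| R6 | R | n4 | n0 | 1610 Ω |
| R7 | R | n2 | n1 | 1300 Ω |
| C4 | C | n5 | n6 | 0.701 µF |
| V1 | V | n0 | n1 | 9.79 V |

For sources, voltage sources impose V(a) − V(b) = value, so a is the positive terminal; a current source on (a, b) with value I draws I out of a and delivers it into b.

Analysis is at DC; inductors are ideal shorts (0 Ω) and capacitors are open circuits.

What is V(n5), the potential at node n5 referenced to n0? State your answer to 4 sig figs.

-12.79 V

Element admittances at DC:
  L1: short n3↔n1 (DC inductor)
  I1: injects 0.0414 A into n4 (from n3)
  Y(R1) = 0.0001401 S between n4,n3
  Y(R2) = 0.008772 S between n2,n6
  Y(R3) = 0.004065 S between n1,n5
  Y(C1) = 0.000 S between n5,n1
  Y(R4) = 0.01776 S between n5,n4
  I2: injects 0.0653 A into n3 (from n6)
  Y(R5) = 0.1927 S between n6,n2
  L2: short n2↔n4 (DC inductor)
  Y(C2) = 0.000 S between n0,n6
  Y(C3) = 0.000 S between n6,n2
  Y(R6) = 0.0006211 S between n4,n0
  Y(R7) = 0.0007692 S between n2,n1
  Y(C4) = 0.000 S between n5,n6
  V1: constraint V(n0)−V(n1) = 9.79
Assemble and solve the 9×9 MNA system:
  V(n1)=-9.790  V(n2)=-13.47  V(n3)=-9.790  V(n4)=-13.47  V(n5)=-12.79  V(n6)=-13.80
  i(L1)=0.02338  i(L2)=-0.06247  i(V1)=-0.008368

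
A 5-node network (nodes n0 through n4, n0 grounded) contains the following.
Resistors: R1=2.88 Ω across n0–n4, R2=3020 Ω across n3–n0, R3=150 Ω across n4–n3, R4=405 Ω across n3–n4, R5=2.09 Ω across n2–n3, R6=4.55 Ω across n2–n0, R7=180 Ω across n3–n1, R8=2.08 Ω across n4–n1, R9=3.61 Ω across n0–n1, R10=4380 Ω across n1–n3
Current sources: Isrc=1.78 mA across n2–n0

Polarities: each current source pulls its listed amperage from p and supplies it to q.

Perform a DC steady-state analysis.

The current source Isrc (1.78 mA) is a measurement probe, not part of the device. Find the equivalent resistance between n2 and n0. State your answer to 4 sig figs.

R_eq = 4.269 Ω

Element admittances at DC:
  Y(R1) = 0.3472 S between n0,n4
  Y(R2) = 0.0003311 S between n3,n0
  Y(R3) = 0.006667 S between n4,n3
  Y(R4) = 0.002469 S between n3,n4
  Y(R5) = 0.4785 S between n2,n3
  Y(R6) = 0.2198 S between n2,n0
  Y(R7) = 0.005556 S between n3,n1
  Y(R8) = 0.4808 S between n4,n1
  Y(R9) = 0.2770 S between n0,n1
  Y(R10) = 0.0002283 S between n1,n3
  Isrc: injects 0.00178 A into n0 (from n2)
Assemble and solve the 4×4 MNA system:
  V(n1)=-0.0001668  V(n2)=-0.007599  V(n3)=-0.007370  V(n4)=-0.0001762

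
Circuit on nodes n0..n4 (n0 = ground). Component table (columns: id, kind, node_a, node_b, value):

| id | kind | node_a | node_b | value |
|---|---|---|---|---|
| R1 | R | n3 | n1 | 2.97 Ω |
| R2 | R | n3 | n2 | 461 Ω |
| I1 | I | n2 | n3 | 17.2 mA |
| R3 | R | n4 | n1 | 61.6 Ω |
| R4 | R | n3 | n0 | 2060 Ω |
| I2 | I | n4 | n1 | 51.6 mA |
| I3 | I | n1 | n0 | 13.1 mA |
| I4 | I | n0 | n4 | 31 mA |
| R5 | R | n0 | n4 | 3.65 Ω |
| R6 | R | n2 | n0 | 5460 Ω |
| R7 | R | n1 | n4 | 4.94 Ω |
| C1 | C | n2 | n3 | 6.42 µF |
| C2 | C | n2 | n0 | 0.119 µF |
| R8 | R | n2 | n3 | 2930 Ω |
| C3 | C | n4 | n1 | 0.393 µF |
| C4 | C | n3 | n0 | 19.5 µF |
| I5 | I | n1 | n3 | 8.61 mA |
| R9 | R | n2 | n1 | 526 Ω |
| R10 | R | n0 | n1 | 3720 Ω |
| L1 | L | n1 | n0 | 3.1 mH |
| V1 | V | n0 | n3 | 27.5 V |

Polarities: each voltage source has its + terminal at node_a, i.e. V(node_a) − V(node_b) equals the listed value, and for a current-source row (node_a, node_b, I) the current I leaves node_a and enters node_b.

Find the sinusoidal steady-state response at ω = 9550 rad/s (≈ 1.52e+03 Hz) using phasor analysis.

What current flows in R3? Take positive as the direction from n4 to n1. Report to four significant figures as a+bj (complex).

Element admittances at ω=9550 rad/s:
  Y(R1) = 0.3367+0.000j S between n3,n1
  Y(R2) = 0.002169+0.000j S between n3,n2
  I1: injects 0.0172 A into n3 (from n2)
  Y(R3) = 0.01623+0.000j S between n4,n1
  Y(R4) = 0.0004854+0.000j S between n3,n0
  I2: injects 0.0516 A into n1 (from n4)
  I3: injects 0.0131 A into n0 (from n1)
  I4: injects 0.031 A into n4 (from n0)
  Y(R5) = 0.2740+0.000j S between n0,n4
  Y(R6) = 0.0001832+0.000j S between n2,n0
  Y(R7) = 0.2024+0.000j S between n1,n4
  Y(C1) = 0.000+0.06131j S between n2,n3
  Y(C2) = 0.000+0.001136j S between n2,n0
  Y(R8) = 0.0003413+0.000j S between n2,n3
  Y(C3) = 0.000+0.003753j S between n4,n1
  Y(C4) = 0.000+0.1862j S between n3,n0
  I5: injects 0.00861 A into n3 (from n1)
  Y(R9) = 0.001901+0.000j S between n2,n1
  Y(R10) = 0.0002688+0.000j S between n0,n1
  Y(L1) = 0.000-0.03378j S between n1,n0
  V1: constraint V(n0)−V(n3) = 27.5
Assemble and solve the 5×5 MNA system:
  V(n1)=-20.07-1.422j  V(n2)=-27.04+0.002311j  V(n3)=-27.50+0.000j  V(n4)=-8.946-0.7160j
  i(V1)=-2.541-4.670j

0.1806+0.01146j A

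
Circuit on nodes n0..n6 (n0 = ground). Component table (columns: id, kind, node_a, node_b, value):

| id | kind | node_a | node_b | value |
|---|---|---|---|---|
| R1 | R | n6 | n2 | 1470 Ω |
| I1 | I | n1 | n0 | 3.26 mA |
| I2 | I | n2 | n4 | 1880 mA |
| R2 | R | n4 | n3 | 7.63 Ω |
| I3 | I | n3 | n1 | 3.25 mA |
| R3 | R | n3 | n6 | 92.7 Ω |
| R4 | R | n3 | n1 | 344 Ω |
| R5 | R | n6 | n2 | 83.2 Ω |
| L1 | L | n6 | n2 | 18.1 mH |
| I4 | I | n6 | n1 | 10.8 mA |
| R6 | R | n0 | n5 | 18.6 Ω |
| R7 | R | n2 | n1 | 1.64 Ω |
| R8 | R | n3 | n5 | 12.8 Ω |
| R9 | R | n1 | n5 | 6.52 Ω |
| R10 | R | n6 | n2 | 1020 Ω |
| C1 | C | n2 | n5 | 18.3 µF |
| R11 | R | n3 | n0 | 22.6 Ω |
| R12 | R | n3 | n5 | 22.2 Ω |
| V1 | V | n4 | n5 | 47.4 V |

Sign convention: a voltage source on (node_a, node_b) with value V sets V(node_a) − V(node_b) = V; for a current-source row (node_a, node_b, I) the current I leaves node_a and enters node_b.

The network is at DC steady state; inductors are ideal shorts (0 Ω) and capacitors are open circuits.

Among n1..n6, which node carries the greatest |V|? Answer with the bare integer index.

4

MNA unknowns: 6 node voltages V₁..V_6 plus 2 source currents (L1, V1)
R1: Y=0.0006803 on G[6,2]
I1: z[1]−=0.00326, z[0]+=0.00326
I2: z[2]−=1.88, z[4]+=1.88
R2: Y=0.1311 on G[4,3]
I3: z[3]−=0.00325, z[1]+=0.00325
R3: Y=0.01079 on G[3,6]
R4: Y=0.002907 on G[3,1]
R5: Y=0.01202 on G[6,2]
L1: row V6−V2=0, i_L1 at 6,2
I4: z[6]−=0.0108, z[1]+=0.0108
R6: Y=0.05376 on G[0,5]
R7: Y=0.6098 on G[2,1]
R8: Y=0.07812 on G[3,5]
R9: Y=0.1534 on G[1,5]
R10: Y=0.0009804 on G[6,2]
C1: Y=0.000 on G[2,5]
R11: Y=0.04425 on G[3,0]
R12: Y=0.04505 on G[3,5]
V1: row V4−V5=47.4, i_V1 at 4,5
solve → V1=-18.78, V2=-21.30, V3=11.33, V4=38.01, V5=-9.388, V6=-21.30
aux → i_L1=0.3413, i_V1=-1.617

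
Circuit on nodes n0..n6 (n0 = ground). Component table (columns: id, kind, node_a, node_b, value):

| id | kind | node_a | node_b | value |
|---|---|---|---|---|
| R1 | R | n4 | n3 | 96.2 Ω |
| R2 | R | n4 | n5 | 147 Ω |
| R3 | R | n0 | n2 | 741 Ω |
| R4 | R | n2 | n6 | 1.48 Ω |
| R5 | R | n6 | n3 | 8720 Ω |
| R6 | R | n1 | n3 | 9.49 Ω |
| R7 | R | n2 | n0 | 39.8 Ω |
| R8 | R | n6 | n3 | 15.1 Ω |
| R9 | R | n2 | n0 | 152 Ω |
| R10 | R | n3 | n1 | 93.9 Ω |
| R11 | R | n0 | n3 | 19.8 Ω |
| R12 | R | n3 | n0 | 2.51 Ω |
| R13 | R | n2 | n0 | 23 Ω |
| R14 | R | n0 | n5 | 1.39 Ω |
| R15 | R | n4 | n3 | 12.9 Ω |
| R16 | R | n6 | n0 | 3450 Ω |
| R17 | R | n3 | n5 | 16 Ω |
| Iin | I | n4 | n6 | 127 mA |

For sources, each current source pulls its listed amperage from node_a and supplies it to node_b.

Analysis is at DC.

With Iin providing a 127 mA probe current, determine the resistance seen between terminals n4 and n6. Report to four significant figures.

R_eq = 18.31 Ω

Element admittances at DC:
  Y(R1) = 0.01040 S between n4,n3
  Y(R2) = 0.006803 S between n4,n5
  Y(R3) = 0.001350 S between n0,n2
  Y(R4) = 0.6757 S between n2,n6
  Y(R5) = 0.0001147 S between n6,n3
  Y(R6) = 0.1054 S between n1,n3
  Y(R7) = 0.02513 S between n2,n0
  Y(R8) = 0.06623 S between n6,n3
  Y(R9) = 0.006579 S between n2,n0
  Y(R10) = 0.01065 S between n3,n1
  Y(R11) = 0.05051 S between n0,n3
  Y(R12) = 0.3984 S between n3,n0
  Y(R13) = 0.04348 S between n2,n0
  Y(R14) = 0.7194 S between n0,n5
  Y(R15) = 0.07752 S between n4,n3
  Y(R16) = 0.0002899 S between n6,n0
  Y(R17) = 0.06250 S between n3,n5
  Iin: injects 0.127 A into n6 (from n4)
Assemble and solve the 6×6 MNA system:
  V(n1)=-0.1035  V(n2)=0.7971  V(n3)=-0.1035  V(n4)=-1.438  V(n5)=-0.02060  V(n6)=0.8874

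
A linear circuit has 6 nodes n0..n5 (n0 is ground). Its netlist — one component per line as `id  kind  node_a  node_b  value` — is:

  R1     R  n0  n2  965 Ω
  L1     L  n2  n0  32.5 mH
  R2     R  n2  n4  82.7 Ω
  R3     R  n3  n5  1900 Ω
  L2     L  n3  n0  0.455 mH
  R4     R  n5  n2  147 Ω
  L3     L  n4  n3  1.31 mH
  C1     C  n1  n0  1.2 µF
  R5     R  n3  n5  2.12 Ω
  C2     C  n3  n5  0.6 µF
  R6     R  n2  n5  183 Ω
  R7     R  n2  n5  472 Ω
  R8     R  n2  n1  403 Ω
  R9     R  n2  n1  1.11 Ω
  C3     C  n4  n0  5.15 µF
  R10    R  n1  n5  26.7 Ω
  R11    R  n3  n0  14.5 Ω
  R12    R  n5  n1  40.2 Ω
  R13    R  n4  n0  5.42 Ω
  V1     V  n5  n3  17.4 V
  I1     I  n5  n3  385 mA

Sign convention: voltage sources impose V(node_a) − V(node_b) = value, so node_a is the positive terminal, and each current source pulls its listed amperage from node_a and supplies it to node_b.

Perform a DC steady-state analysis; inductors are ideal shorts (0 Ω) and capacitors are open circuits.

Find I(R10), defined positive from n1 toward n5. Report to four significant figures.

MNA unknowns: 5 node voltages V₁..V_5 plus 4 source currents (L1, L2, L3, V1)
R1: Y=0.001036 on G[0,2]
L1: row V2−V0=0, i_L1 at 2,0
R2: Y=0.01209 on G[2,4]
R3: Y=0.0005263 on G[3,5]
L2: row V3−V0=0, i_L2 at 3,0
R4: Y=0.006803 on G[5,2]
L3: row V4−V3=0, i_L3 at 4,3
C1: Y=0.000 on G[1,0]
R5: Y=0.4717 on G[3,5]
C2: Y=0.000 on G[3,5]
R6: Y=0.005464 on G[2,5]
R7: Y=0.002119 on G[2,5]
R8: Y=0.002481 on G[2,1]
R9: Y=0.9009 on G[2,1]
C3: Y=0.000 on G[4,0]
R10: Y=0.03745 on G[1,5]
R11: Y=0.06897 on G[3,0]
R12: Y=0.02488 on G[5,1]
R13: Y=0.1845 on G[4,0]
V1: row V5−V3=17.4, i_V1 at 5,3
I1: z[5]−=0.385, z[3]+=0.385
solve → V1=1.123, V2=0.000, V3=0.000, V4=0.000, V5=17.40
aux → i_L1=1.265, i_L2=-1.265, i_L3=0.000, i_V1=-9.867

-0.6096 A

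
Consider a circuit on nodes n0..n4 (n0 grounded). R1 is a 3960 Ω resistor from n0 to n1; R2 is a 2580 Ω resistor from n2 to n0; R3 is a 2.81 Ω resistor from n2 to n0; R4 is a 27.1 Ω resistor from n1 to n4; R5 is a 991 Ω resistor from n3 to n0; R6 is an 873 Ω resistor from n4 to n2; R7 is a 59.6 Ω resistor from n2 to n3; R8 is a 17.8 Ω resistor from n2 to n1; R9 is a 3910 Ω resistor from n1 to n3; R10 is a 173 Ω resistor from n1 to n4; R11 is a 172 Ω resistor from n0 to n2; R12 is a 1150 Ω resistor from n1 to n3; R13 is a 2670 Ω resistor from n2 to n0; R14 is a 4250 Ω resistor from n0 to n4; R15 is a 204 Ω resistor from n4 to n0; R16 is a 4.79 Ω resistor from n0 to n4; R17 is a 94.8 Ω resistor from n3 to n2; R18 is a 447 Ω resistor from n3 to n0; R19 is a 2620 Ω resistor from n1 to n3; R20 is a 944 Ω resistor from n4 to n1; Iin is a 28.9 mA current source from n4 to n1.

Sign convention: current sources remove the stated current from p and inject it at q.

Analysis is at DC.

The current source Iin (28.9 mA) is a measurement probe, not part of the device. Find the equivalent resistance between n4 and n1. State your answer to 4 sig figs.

R_eq = 11.85 Ω

Element admittances at DC:
  Y(R1) = 0.0002525 S between n0,n1
  Y(R2) = 0.0003876 S between n2,n0
  Y(R3) = 0.3559 S between n2,n0
  Y(R4) = 0.03690 S between n1,n4
  Y(R5) = 0.001009 S between n3,n0
  Y(R6) = 0.001145 S between n4,n2
  Y(R7) = 0.01678 S between n2,n3
  Y(R8) = 0.05618 S between n2,n1
  Y(R9) = 0.0002558 S between n1,n3
  Y(R10) = 0.005780 S between n1,n4
  Y(R11) = 0.005814 S between n0,n2
  Y(R12) = 0.0008696 S between n1,n3
  Y(R13) = 0.0003745 S between n2,n0
  Y(R14) = 0.0002353 S between n0,n4
  Y(R15) = 0.004902 S between n4,n0
  Y(R16) = 0.2088 S between n0,n4
  Y(R17) = 0.01055 S between n3,n2
  Y(R18) = 0.002237 S between n3,n0
  Y(R19) = 0.0003817 S between n1,n3
  Y(R20) = 0.001059 S between n4,n1
  Iin: injects 0.0289 A into n1 (from n4)
Assemble and solve the 4×4 MNA system:
  V(n1)=0.2778  V(n2)=0.03750  V(n3)=0.04499  V(n4)=-0.06455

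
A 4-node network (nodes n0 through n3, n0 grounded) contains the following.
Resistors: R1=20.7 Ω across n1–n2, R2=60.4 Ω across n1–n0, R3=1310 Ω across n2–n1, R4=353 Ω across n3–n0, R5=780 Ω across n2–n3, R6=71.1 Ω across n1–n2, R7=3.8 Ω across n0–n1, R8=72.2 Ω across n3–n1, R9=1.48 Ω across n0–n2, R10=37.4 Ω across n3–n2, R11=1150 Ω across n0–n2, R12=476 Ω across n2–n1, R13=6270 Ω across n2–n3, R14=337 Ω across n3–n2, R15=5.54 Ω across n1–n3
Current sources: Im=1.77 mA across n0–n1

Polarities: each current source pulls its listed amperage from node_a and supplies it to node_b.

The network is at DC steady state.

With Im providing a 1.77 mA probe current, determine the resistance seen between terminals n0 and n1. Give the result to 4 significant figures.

R_eq = 2.755 Ω

Apply KCL at each of the 3 non-ground nodes and solve the resulting linear system.
Node n1: branches {R1, R2, R3, R6, R7, R8, R12, R15, Im} → V_1 = 0.004877
Node n2: branches {R1, R3, R5, R6, R9, R10, R11, R12, R13, R14} → V_2 = 0.0005821
Node n3: branches {R4, R5, R8, R10, R13, R14, R15} → V_3 = 0.004231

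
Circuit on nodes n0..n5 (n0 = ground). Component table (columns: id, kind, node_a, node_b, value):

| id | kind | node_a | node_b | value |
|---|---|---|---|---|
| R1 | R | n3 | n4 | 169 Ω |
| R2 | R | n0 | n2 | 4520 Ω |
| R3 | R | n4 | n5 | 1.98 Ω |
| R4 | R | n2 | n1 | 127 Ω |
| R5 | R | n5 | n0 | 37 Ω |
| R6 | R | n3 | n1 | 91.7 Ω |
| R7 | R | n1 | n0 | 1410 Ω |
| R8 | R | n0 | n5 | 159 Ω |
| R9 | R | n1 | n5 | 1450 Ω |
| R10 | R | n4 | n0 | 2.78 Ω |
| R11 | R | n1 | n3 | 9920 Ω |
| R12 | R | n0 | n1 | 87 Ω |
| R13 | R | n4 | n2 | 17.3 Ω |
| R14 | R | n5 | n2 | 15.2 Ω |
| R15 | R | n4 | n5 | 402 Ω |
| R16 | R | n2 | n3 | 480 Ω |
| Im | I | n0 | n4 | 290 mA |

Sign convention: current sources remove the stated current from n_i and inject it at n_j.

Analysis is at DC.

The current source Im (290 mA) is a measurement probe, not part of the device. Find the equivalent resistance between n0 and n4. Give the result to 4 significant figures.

Apply KCL at each of the 5 non-ground nodes and solve the resulting linear system.
Node n1: branches {R4, R6, R7, R9, R11, R12} → V_1 = 0.3606
Node n2: branches {R2, R4, R13, R14, R16} → V_2 = 0.6813
Node n3: branches {R1, R6, R11, R16} → V_3 = 0.5108
Node n4: branches {R1, R3, R10, R13, R15, Im} → V_4 = 0.7302
Node n5: branches {R3, R5, R8, R9, R14, R15} → V_5 = 0.6844

R_eq = 2.518 Ω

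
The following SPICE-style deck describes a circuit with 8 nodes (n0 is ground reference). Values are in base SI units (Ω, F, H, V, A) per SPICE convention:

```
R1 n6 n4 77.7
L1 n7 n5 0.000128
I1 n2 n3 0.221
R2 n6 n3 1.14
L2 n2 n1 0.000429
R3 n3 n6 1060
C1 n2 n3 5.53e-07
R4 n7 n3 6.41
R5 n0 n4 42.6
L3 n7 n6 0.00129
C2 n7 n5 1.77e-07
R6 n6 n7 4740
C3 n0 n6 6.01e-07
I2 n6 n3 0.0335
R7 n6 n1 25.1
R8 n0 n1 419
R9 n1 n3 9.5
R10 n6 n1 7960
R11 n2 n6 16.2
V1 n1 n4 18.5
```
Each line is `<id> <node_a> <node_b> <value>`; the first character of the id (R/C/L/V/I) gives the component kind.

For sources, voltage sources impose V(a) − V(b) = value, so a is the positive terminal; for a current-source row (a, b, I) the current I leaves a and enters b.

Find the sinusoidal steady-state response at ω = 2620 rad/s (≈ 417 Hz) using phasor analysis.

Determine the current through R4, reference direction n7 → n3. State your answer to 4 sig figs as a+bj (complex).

Apply KCL at each of the 7 non-ground nodes and solve the resulting linear system.
Node n1: branches {L2, R7, R8, R9, R10, V1} → V_1 = 16.72-1.005j
Node n2: branches {I1, L2, C1, R11} → V_2 = 16.71-1.268j
Node n3: branches {I1, R2, R3, C1, R4, I2, R9} → V_3 = 16.76-1.180j
Node n4: branches {R1, R5, V1} → V_4 = -1.781-1.005j
Node n5: branches {L1, C2} → V_5 = 16.55-1.104j
Node n6: branches {R1, R2, R3, L3, R6, C3, I2, R7, R10, R11} → V_6 = 16.51-1.214j
Node n7: branches {L1, R4, L3, C2, R6} → V_7 = 16.55-1.104j
Source currents: i(V1)=-0.2773-0.02092j

-0.03246+0.01177j A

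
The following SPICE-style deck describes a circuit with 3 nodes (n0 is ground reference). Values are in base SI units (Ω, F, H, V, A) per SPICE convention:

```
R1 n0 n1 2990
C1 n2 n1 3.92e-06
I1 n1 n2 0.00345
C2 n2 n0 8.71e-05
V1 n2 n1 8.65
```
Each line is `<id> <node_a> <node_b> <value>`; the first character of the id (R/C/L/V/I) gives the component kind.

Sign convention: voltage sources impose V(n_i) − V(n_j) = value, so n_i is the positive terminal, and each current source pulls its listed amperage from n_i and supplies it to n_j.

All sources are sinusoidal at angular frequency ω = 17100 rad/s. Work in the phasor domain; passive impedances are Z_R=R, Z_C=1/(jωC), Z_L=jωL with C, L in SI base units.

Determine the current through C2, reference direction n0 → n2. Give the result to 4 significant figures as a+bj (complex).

Element admittances at ω=17100 rad/s:
  Y(R1) = 0.0003344+0.000j S between n0,n1
  Y(C1) = 0.000+0.06703j S between n2,n1
  I1: injects 0.00345 A into n2 (from n1)
  Y(C2) = 0.000+1.489j S between n2,n0
  V1: constraint V(n2)−V(n1) = 8.65
Assemble and solve the 3×3 MNA system:
  V(n1)=-8.650-0.001942j  V(n2)=4.362e-07-0.001942j
  i(V1)=0.0005570-0.5798j

-0.002893-6.496e-07j A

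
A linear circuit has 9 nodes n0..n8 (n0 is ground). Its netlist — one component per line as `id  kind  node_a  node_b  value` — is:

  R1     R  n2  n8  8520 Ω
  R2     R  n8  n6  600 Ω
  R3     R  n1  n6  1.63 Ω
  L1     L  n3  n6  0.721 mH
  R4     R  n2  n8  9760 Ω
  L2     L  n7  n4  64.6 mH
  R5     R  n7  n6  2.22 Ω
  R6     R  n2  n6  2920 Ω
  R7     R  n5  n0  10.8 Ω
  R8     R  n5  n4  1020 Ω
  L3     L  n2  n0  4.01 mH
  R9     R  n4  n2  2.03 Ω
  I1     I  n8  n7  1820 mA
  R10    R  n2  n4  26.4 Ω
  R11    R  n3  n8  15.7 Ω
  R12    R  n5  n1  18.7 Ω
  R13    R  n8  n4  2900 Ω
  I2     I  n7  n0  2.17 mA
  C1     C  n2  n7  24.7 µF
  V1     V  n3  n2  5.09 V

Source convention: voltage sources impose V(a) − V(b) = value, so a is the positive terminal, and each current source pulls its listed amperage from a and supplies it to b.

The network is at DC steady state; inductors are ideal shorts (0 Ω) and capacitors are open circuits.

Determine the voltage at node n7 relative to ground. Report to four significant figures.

4.179 V

Element admittances at DC:
  Y(R1) = 0.0001174 S between n2,n8
  Y(R2) = 0.001667 S between n8,n6
  Y(R3) = 0.6135 S between n1,n6
  L1: short n3↔n6 (DC inductor)
  Y(R4) = 0.0001025 S between n2,n8
  L2: short n7↔n4 (DC inductor)
  Y(R5) = 0.4505 S between n7,n6
  Y(R6) = 0.0003425 S between n2,n6
  Y(R7) = 0.09259 S between n5,n0
  Y(R8) = 0.0009804 S between n5,n4
  L3: short n2↔n0 (DC inductor)
  Y(R9) = 0.4926 S between n4,n2
  I1: injects 1.82 A into n7 (from n8)
  Y(R10) = 0.03788 S between n2,n4
  Y(R11) = 0.06369 S between n3,n8
  Y(R12) = 0.05348 S between n5,n1
  Y(R13) = 0.0003448 S between n8,n4
  I2: injects 0.00217 A into n0 (from n7)
  Y(C1) = 0.000 S between n2,n7
  V1: constraint V(n3)−V(n2) = 5.09
Assemble and solve the 12×12 MNA system:
  V(n1)=4.825  V(n2)=0.000  V(n3)=5.090  V(n4)=4.179  V(n5)=1.782  V(n6)=5.090  V(n7)=4.179  V(n8)=-22.54
  i(L1)=0.6210  i(L2)=2.228  i(L3)=-0.1672  i(V1)=-2.381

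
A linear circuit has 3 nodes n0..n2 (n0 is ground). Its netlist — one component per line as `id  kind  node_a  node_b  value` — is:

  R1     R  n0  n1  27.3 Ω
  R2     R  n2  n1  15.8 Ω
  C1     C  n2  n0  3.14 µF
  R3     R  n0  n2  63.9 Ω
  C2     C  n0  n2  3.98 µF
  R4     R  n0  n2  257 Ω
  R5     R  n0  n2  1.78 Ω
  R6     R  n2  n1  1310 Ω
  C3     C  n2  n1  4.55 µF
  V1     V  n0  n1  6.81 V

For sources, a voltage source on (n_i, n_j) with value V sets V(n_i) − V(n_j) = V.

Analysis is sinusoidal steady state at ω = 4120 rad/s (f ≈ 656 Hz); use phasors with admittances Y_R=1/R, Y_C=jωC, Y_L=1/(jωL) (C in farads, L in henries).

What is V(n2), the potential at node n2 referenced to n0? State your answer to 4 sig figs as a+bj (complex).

-0.6868-0.1466j V

MNA unknowns: 2 node voltages V₁..V_2 plus 1 source current (V1)
R1: Y=0.03663+0.000j on G[0,1]
R2: Y=0.06329+0.000j on G[2,1]
C1: Y=0.000+0.01294j on G[2,0]
R3: Y=0.01565+0.000j on G[0,2]
C2: Y=0.000+0.01640j on G[0,2]
R4: Y=0.003891+0.000j on G[0,2]
R5: Y=0.5618+0.000j on G[0,2]
R6: Y=0.0007634+0.000j on G[2,1]
C3: Y=0.000+0.01875j on G[2,1]
V1: row V0−V1=6.81, i_V1 at 0,1
solve → V1=-6.810+0.000j, V2=-0.6868-0.1466j
aux → i_V1=-0.6444-0.1054j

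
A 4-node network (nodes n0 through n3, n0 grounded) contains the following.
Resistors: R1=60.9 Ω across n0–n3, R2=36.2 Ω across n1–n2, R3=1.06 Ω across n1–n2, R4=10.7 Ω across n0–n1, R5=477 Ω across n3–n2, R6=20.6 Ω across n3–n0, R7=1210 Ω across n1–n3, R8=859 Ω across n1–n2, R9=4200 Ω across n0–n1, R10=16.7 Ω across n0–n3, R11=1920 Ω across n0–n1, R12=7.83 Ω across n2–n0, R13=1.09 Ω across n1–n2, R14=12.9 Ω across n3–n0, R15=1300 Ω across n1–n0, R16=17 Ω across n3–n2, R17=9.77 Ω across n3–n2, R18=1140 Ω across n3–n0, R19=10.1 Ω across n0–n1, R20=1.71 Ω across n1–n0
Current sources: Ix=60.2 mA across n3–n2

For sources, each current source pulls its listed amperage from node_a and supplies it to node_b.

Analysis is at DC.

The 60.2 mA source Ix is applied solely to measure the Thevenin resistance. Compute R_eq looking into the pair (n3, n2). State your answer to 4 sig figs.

R_eq = 3.121 Ω

Element admittances at DC:
  Y(R1) = 0.01642 S between n0,n3
  Y(R2) = 0.02762 S between n1,n2
  Y(R3) = 0.9434 S between n1,n2
  Y(R4) = 0.09346 S between n0,n1
  Y(R5) = 0.002096 S between n3,n2
  Y(R6) = 0.04854 S between n3,n0
  Y(R7) = 0.0008264 S between n1,n3
  Y(R8) = 0.001164 S between n1,n2
  Y(R9) = 0.0002381 S between n0,n1
  Y(R10) = 0.05988 S between n0,n3
  Y(R11) = 0.0005208 S between n0,n1
  Y(R12) = 0.1277 S between n2,n0
  Y(R13) = 0.9174 S between n1,n2
  Y(R14) = 0.07752 S between n3,n0
  Y(R15) = 0.0007692 S between n1,n0
  Y(R16) = 0.05882 S between n3,n2
  Y(R17) = 0.1024 S between n3,n2
  Y(R18) = 0.0008772 S between n3,n0
  Y(R19) = 0.09901 S between n0,n1
  Y(R20) = 0.5848 S between n1,n0
  Ix: injects 0.0602 A into n2 (from n3)
Assemble and solve the 3×3 MNA system:
  V(n1)=0.03062  V(n2)=0.04332  V(n3)=-0.1446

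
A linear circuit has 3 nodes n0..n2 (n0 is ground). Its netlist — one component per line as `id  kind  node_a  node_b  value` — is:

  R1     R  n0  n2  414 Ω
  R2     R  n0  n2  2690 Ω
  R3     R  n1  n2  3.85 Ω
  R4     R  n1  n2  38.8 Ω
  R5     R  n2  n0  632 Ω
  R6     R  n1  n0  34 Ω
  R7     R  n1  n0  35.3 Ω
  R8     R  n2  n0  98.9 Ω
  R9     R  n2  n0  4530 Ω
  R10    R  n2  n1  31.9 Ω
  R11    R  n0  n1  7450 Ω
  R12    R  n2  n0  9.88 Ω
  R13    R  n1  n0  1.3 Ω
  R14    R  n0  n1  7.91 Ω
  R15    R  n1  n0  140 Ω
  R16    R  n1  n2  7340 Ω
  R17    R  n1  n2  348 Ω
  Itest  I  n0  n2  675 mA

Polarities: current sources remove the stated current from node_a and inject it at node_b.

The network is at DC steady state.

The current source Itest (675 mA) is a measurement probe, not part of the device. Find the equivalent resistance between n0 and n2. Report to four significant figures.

Element admittances at DC:
  Y(R1) = 0.002415 S between n0,n2
  Y(R2) = 0.0003717 S between n0,n2
  Y(R3) = 0.2597 S between n1,n2
  Y(R4) = 0.02577 S between n1,n2
  Y(R5) = 0.001582 S between n2,n0
  Y(R6) = 0.02941 S between n1,n0
  Y(R7) = 0.02833 S between n1,n0
  Y(R8) = 0.01011 S between n2,n0
  Y(R9) = 0.0002208 S between n2,n0
  Y(R10) = 0.03135 S between n2,n1
  Y(R11) = 0.0001342 S between n0,n1
  Y(R12) = 0.1012 S between n2,n0
  Y(R13) = 0.7692 S between n1,n0
  Y(R14) = 0.1264 S between n0,n1
  Y(R15) = 0.007143 S between n1,n0
  Y(R16) = 0.0001362 S between n1,n2
  Y(R17) = 0.002874 S between n1,n2
  Itest: injects 0.675 A into n2 (from n0)
Assemble and solve the 2×2 MNA system:
  V(n1)=0.4738  V(n2)=1.897

R_eq = 2.810 Ω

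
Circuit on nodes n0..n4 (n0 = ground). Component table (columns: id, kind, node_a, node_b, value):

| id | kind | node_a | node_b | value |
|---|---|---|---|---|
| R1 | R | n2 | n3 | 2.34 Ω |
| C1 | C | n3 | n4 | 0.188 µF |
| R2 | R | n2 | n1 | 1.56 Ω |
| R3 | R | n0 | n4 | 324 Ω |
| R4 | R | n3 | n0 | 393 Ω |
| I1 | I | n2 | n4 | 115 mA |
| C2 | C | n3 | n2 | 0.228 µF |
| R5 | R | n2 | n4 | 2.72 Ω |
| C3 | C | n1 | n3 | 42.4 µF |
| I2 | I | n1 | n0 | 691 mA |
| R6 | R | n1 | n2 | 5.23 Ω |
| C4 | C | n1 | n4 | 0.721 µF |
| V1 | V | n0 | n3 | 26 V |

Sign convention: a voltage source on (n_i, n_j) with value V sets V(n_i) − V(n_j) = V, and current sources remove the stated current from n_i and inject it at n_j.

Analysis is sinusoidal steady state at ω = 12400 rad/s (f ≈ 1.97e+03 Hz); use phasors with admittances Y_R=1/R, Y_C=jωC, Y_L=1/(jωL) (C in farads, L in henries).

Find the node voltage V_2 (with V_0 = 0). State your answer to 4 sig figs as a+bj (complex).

MNA unknowns: 4 node voltages V₁..V_4 plus 1 source current (V1)
R1: Y=0.4274+0.000j on G[2,3]
C1: Y=0.000+0.002331j on G[3,4]
R2: Y=0.6410+0.000j on G[2,1]
R3: Y=0.003086+0.000j on G[0,4]
R4: Y=0.002545+0.000j on G[3,0]
I1: z[2]−=0.115, z[4]+=0.115
C2: Y=0.000+0.002827j on G[3,2]
R5: Y=0.3676+0.000j on G[2,4]
C3: Y=0.000+0.5258j on G[1,3]
I2: z[1]−=0.691, z[0]+=0.691
R6: Y=0.1912+0.000j on G[1,2]
C4: Y=0.000+0.008940j on G[1,4]
V1: row V0−V3=26, i_V1 at 0,3
solve → V1=-26.50+0.9389j, V2=-26.27+0.6137j, V3=-26.00+0.000j, V4=-25.74+0.5887j
aux → i_V1=0.5454+0.001817j

-26.27+0.6137j V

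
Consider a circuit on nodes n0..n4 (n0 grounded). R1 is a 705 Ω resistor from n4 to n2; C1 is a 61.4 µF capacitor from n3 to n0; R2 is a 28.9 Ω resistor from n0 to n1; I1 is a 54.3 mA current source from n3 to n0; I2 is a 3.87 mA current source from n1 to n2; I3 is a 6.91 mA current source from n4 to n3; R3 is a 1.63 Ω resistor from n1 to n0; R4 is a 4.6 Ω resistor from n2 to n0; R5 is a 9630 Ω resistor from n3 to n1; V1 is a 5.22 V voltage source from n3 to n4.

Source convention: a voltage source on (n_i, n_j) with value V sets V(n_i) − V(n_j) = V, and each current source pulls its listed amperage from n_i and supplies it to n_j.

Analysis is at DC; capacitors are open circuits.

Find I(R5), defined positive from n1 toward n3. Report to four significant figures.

MNA unknowns: 4 node voltages V₁..V_4 plus 1 source current (V1)
R1: Y=0.001418 on G[4,2]
C1: Y=0.000 on G[3,0]
R2: Y=0.03460 on G[0,1]
I1: z[3]−=0.0543, z[0]+=0.0543
I2: z[1]−=0.00387, z[2]+=0.00387
I3: z[4]−=0.00691, z[3]+=0.00691
R3: Y=0.6135 on G[1,0]
R4: Y=0.2174 on G[2,0]
R5: Y=0.0001038 on G[3,1]
V1: row V3−V4=5.22, i_V1 at 3,4
solve → V1=-0.01094, V2=-0.2172, V3=-31.01, V4=-36.23
aux → i_V1=-0.04417

0.003219 A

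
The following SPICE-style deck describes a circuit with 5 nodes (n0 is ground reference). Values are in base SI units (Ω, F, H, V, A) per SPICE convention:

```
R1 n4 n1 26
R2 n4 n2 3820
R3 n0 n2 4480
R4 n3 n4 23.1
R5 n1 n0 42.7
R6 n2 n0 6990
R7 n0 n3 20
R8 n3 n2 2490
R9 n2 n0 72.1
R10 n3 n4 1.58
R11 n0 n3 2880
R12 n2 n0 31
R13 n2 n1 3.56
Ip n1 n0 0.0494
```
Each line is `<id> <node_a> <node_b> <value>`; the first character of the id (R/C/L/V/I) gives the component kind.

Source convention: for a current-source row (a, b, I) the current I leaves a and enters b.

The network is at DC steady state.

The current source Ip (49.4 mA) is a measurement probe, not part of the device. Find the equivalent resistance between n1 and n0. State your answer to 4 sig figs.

R_eq = 11.83 Ω

Element admittances at DC:
  Y(R1) = 0.03846 S between n4,n1
  Y(R2) = 0.0002618 S between n4,n2
  Y(R3) = 0.0002232 S between n0,n2
  Y(R4) = 0.04329 S between n3,n4
  Y(R5) = 0.02342 S between n1,n0
  Y(R6) = 0.0001431 S between n2,n0
  Y(R7) = 0.05000 S between n0,n3
  Y(R8) = 0.0004016 S between n3,n2
  Y(R9) = 0.01387 S between n2,n0
  Y(R10) = 0.6329 S between n3,n4
  Y(R11) = 0.0003472 S between n0,n3
  Y(R12) = 0.03226 S between n2,n0
  Y(R13) = 0.2809 S between n2,n1
  Ip: injects 0.0494 A into n0 (from n1)
Assemble and solve the 4×4 MNA system:
  V(n1)=-0.5842  V(n2)=-0.5008  V(n3)=-0.2470  V(n4)=-0.2652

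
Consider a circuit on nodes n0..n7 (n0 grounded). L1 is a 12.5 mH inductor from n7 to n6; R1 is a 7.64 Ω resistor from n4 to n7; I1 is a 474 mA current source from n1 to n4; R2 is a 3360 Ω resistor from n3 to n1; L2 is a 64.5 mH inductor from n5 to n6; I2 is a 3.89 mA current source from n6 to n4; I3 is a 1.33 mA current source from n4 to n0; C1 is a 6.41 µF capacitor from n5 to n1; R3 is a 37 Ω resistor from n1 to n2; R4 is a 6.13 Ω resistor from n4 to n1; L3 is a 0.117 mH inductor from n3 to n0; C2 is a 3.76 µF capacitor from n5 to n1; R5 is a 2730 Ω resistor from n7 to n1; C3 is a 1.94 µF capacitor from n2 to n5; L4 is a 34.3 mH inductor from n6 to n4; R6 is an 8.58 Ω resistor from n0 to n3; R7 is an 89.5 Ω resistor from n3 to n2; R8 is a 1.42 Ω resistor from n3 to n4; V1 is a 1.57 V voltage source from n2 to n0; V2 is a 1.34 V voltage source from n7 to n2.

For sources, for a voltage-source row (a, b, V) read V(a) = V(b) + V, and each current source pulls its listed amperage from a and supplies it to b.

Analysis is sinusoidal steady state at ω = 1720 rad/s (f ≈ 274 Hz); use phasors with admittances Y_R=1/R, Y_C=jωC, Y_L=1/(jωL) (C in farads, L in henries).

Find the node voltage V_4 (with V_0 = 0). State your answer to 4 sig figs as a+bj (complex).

0.5775+0.02052j V

MNA unknowns: 7 node voltages V₁..V_7 plus 2 source currents (V1, V2)
L1: Y=0.000-0.04651j on G[7,6]
R1: Y=0.1309+0.000j on G[4,7]
I1: z[1]−=0.474, z[4]+=0.474
R2: Y=0.0002976+0.000j on G[3,1]
L2: Y=0.000-0.009014j on G[5,6]
I2: z[6]−=0.00389, z[4]+=0.00389
I3: z[4]−=0.00133, z[0]+=0.00133
C1: Y=0.000+0.01103j on G[5,1]
R3: Y=0.02703+0.000j on G[1,2]
R4: Y=0.1631+0.000j on G[4,1]
L3: Y=0.000-4.969j on G[3,0]
C2: Y=0.000+0.006467j on G[5,1]
R5: Y=0.0003663+0.000j on G[7,1]
C3: Y=0.000+0.003337j on G[2,5]
L4: Y=0.000-0.01695j on G[6,4]
R6: Y=0.1166+0.000j on G[0,3]
R7: Y=0.01117+0.000j on G[3,2]
R8: Y=0.7042+0.000j on G[3,4]
V1: row V2−V0=1.57, i_V1 at 2,0
V2: row V7−V2=1.34, i_V2 at 7,2
solve → V1=-1.761-0.1300j, V2=1.570+0.000j, V3=0.01107+0.08341j, V4=0.5775+0.02052j, V5=-3.372-0.1417j, V6=1.583-0.06650j, V7=2.910+0.000j
aux → i_V1=-0.4171+0.04528j, i_V2=-0.3101+0.06435j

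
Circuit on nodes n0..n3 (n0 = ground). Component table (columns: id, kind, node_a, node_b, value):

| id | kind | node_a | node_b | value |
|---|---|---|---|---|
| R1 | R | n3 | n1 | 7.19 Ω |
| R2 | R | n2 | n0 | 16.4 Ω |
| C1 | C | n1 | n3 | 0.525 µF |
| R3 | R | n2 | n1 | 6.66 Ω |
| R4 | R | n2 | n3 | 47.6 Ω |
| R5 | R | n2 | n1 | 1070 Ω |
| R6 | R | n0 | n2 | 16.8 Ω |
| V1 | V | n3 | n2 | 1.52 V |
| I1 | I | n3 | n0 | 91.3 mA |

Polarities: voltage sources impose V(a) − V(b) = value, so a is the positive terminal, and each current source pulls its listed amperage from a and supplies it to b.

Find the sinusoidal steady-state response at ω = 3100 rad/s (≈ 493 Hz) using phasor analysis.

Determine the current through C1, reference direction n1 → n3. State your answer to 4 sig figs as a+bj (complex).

Element admittances at ω=3100 rad/s:
  Y(R1) = 0.1391+0.000j S between n3,n1
  Y(R2) = 0.06098+0.000j S between n2,n0
  Y(C1) = 0.000+0.001627j S between n1,n3
  Y(R3) = 0.1502+0.000j S between n2,n1
  Y(R4) = 0.02101+0.000j S between n2,n3
  Y(R5) = 0.0009346+0.000j S between n2,n1
  Y(R6) = 0.05952+0.000j S between n0,n2
  V1: constraint V(n3)−V(n2) = 1.52
  I1: injects 0.0913 A into n0 (from n3)
Assemble and solve the 4×4 MNA system:
  V(n1)=-0.02909+0.004439j  V(n2)=-0.7577+0.000j  V(n3)=0.7623+0.000j
  i(V1)=-0.2333-0.0006707j

-7.224e-06-0.001288j A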